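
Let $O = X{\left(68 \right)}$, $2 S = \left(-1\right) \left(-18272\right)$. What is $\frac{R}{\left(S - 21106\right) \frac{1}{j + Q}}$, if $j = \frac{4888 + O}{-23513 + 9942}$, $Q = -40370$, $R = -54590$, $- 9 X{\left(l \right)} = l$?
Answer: $- \frac{26917211837486}{146200383} \approx -1.8411 \cdot 10^{5}$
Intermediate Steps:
$X{\left(l \right)} = - \frac{l}{9}$
$S = 9136$ ($S = \frac{\left(-1\right) \left(-18272\right)}{2} = \frac{1}{2} \cdot 18272 = 9136$)
$O = - \frac{68}{9}$ ($O = \left(- \frac{1}{9}\right) 68 = - \frac{68}{9} \approx -7.5556$)
$j = - \frac{43924}{122139}$ ($j = \frac{4888 - \frac{68}{9}}{-23513 + 9942} = \frac{43924}{9 \left(-13571\right)} = \frac{43924}{9} \left(- \frac{1}{13571}\right) = - \frac{43924}{122139} \approx -0.35962$)
$\frac{R}{\left(S - 21106\right) \frac{1}{j + Q}} = - \frac{54590}{\left(9136 - 21106\right) \frac{1}{- \frac{43924}{122139} - 40370}} = - \frac{54590}{\left(-11970\right) \frac{1}{- \frac{4930795354}{122139}}} = - \frac{54590}{\left(-11970\right) \left(- \frac{122139}{4930795354}\right)} = - \frac{54590}{\frac{731001915}{2465397677}} = \left(-54590\right) \frac{2465397677}{731001915} = - \frac{26917211837486}{146200383}$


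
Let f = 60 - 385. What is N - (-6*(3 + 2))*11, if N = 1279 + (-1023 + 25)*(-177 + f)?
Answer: 502605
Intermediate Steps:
f = -325
N = 502275 (N = 1279 + (-1023 + 25)*(-177 - 325) = 1279 - 998*(-502) = 1279 + 500996 = 502275)
N - (-6*(3 + 2))*11 = 502275 - (-6*(3 + 2))*11 = 502275 - (-6*5)*11 = 502275 - (-30)*11 = 502275 - 1*(-330) = 502275 + 330 = 502605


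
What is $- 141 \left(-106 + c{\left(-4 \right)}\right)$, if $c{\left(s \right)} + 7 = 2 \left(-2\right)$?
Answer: $16497$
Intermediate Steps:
$c{\left(s \right)} = -11$ ($c{\left(s \right)} = -7 + 2 \left(-2\right) = -7 - 4 = -11$)
$- 141 \left(-106 + c{\left(-4 \right)}\right) = - 141 \left(-106 - 11\right) = \left(-141\right) \left(-117\right) = 16497$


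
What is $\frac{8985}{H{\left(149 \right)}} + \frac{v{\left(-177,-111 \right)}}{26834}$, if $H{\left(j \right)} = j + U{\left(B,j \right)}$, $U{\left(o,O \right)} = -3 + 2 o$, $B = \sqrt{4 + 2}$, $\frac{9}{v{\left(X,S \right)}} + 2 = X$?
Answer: $\frac{787624802004}{12783945689} - \frac{8985 \sqrt{6}}{10646} \approx 59.543$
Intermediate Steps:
$v{\left(X,S \right)} = \frac{9}{-2 + X}$
$B = \sqrt{6} \approx 2.4495$
$H{\left(j \right)} = -3 + j + 2 \sqrt{6}$ ($H{\left(j \right)} = j - \left(3 - 2 \sqrt{6}\right) = -3 + j + 2 \sqrt{6}$)
$\frac{8985}{H{\left(149 \right)}} + \frac{v{\left(-177,-111 \right)}}{26834} = \frac{8985}{-3 + 149 + 2 \sqrt{6}} + \frac{9 \frac{1}{-2 - 177}}{26834} = \frac{8985}{146 + 2 \sqrt{6}} + \frac{9}{-179} \cdot \frac{1}{26834} = \frac{8985}{146 + 2 \sqrt{6}} + 9 \left(- \frac{1}{179}\right) \frac{1}{26834} = \frac{8985}{146 + 2 \sqrt{6}} - \frac{9}{4803286} = - \frac{9}{4803286} + \frac{8985}{146 + 2 \sqrt{6}}$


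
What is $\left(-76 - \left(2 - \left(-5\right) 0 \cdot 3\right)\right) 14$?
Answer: $-1092$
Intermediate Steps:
$\left(-76 - \left(2 - \left(-5\right) 0 \cdot 3\right)\right) 14 = \left(-76 + \left(-2 + 0 \cdot 3\right)\right) 14 = \left(-76 + \left(-2 + 0\right)\right) 14 = \left(-76 - 2\right) 14 = \left(-78\right) 14 = -1092$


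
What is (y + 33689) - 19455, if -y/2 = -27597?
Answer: 69428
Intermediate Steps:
y = 55194 (y = -2*(-27597) = 55194)
(y + 33689) - 19455 = (55194 + 33689) - 19455 = 88883 - 19455 = 69428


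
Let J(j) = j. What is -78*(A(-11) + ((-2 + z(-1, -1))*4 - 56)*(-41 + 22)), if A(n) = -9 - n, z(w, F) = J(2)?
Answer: -83148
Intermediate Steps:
z(w, F) = 2
-78*(A(-11) + ((-2 + z(-1, -1))*4 - 56)*(-41 + 22)) = -78*((-9 - 1*(-11)) + ((-2 + 2)*4 - 56)*(-41 + 22)) = -78*((-9 + 11) + (0*4 - 56)*(-19)) = -78*(2 + (0 - 56)*(-19)) = -78*(2 - 56*(-19)) = -78*(2 + 1064) = -78*1066 = -83148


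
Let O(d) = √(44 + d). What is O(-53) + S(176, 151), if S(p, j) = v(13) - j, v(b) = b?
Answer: -138 + 3*I ≈ -138.0 + 3.0*I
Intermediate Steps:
S(p, j) = 13 - j
O(-53) + S(176, 151) = √(44 - 53) + (13 - 1*151) = √(-9) + (13 - 151) = 3*I - 138 = -138 + 3*I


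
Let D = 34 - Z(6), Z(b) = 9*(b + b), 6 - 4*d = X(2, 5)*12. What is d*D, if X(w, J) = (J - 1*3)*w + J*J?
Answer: 6327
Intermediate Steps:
X(w, J) = J**2 + w*(-3 + J) (X(w, J) = (J - 3)*w + J**2 = (-3 + J)*w + J**2 = w*(-3 + J) + J**2 = J**2 + w*(-3 + J))
d = -171/2 (d = 3/2 - (5**2 - 3*2 + 5*2)*12/4 = 3/2 - (25 - 6 + 10)*12/4 = 3/2 - 29*12/4 = 3/2 - 1/4*348 = 3/2 - 87 = -171/2 ≈ -85.500)
Z(b) = 18*b (Z(b) = 9*(2*b) = 18*b)
D = -74 (D = 34 - 18*6 = 34 - 1*108 = 34 - 108 = -74)
d*D = -171/2*(-74) = 6327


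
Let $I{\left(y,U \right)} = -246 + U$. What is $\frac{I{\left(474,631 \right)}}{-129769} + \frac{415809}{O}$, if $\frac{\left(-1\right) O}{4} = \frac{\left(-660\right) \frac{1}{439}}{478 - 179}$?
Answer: $\frac{2360909267554727}{114196720} \approx 2.0674 \cdot 10^{7}$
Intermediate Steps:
$O = \frac{2640}{131261}$ ($O = - 4 \frac{\left(-660\right) \frac{1}{439}}{478 - 179} = - 4 \frac{\left(-660\right) \frac{1}{439}}{299} = - 4 \cdot \frac{1}{299} \left(- \frac{660}{439}\right) = \left(-4\right) \left(- \frac{660}{131261}\right) = \frac{2640}{131261} \approx 0.020113$)
$\frac{I{\left(474,631 \right)}}{-129769} + \frac{415809}{O} = \frac{-246 + 631}{-129769} + \frac{415809}{\frac{2640}{131261}} = 385 \left(- \frac{1}{129769}\right) + 415809 \cdot \frac{131261}{2640} = - \frac{385}{129769} + \frac{18193168383}{880} = \frac{2360909267554727}{114196720}$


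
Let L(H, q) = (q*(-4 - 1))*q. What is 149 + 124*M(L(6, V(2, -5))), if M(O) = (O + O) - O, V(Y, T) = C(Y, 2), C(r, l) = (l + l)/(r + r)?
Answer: -471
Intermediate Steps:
C(r, l) = l/r (C(r, l) = (2*l)/((2*r)) = (2*l)*(1/(2*r)) = l/r)
V(Y, T) = 2/Y
L(H, q) = -5*q**2 (L(H, q) = (q*(-5))*q = (-5*q)*q = -5*q**2)
M(O) = O (M(O) = 2*O - O = O)
149 + 124*M(L(6, V(2, -5))) = 149 + 124*(-5*1**2) = 149 + 124*(-5*1) = 149 + 124*(-5) = 149 - 620 = -471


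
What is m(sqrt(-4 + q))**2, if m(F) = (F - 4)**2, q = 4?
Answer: 256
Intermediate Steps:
m(F) = (-4 + F)**2
m(sqrt(-4 + q))**2 = ((-4 + sqrt(-4 + 4))**2)**2 = ((-4 + sqrt(0))**2)**2 = ((-4 + 0)**2)**2 = ((-4)**2)**2 = 16**2 = 256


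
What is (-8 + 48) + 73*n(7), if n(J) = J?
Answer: 551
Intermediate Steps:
(-8 + 48) + 73*n(7) = (-8 + 48) + 73*7 = 40 + 511 = 551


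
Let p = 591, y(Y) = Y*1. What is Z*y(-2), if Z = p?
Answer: -1182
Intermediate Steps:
y(Y) = Y
Z = 591
Z*y(-2) = 591*(-2) = -1182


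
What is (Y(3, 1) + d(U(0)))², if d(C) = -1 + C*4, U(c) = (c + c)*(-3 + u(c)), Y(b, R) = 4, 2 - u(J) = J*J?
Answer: 9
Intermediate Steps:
u(J) = 2 - J² (u(J) = 2 - J*J = 2 - J²)
U(c) = 2*c*(-1 - c²) (U(c) = (c + c)*(-3 + (2 - c²)) = (2*c)*(-1 - c²) = 2*c*(-1 - c²))
d(C) = -1 + 4*C
(Y(3, 1) + d(U(0)))² = (4 + (-1 + 4*(-2*0*(1 + 0²))))² = (4 + (-1 + 4*(-2*0*(1 + 0))))² = (4 + (-1 + 4*(-2*0*1)))² = (4 + (-1 + 4*0))² = (4 + (-1 + 0))² = (4 - 1)² = 3² = 9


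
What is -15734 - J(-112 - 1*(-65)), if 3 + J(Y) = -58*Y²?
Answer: 112391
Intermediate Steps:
J(Y) = -3 - 58*Y²
-15734 - J(-112 - 1*(-65)) = -15734 - (-3 - 58*(-112 - 1*(-65))²) = -15734 - (-3 - 58*(-112 + 65)²) = -15734 - (-3 - 58*(-47)²) = -15734 - (-3 - 58*2209) = -15734 - (-3 - 128122) = -15734 - 1*(-128125) = -15734 + 128125 = 112391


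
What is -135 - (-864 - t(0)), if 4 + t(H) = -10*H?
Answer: 725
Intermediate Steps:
t(H) = -4 - 10*H
-135 - (-864 - t(0)) = -135 - (-864 - (-4 - 10*0)) = -135 - (-864 - (-4 + 0)) = -135 - (-864 - 1*(-4)) = -135 - (-864 + 4) = -135 - 1*(-860) = -135 + 860 = 725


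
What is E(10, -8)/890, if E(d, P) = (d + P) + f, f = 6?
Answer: 4/445 ≈ 0.0089888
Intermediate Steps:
E(d, P) = 6 + P + d (E(d, P) = (d + P) + 6 = (P + d) + 6 = 6 + P + d)
E(10, -8)/890 = (6 - 8 + 10)/890 = 8*(1/890) = 4/445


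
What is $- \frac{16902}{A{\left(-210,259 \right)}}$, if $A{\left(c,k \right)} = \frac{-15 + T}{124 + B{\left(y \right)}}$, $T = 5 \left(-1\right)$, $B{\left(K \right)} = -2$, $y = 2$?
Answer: $\frac{515511}{5} \approx 1.031 \cdot 10^{5}$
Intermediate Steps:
$T = -5$
$A{\left(c,k \right)} = - \frac{10}{61}$ ($A{\left(c,k \right)} = \frac{-15 - 5}{124 - 2} = - \frac{20}{122} = \left(-20\right) \frac{1}{122} = - \frac{10}{61}$)
$- \frac{16902}{A{\left(-210,259 \right)}} = - \frac{16902}{- \frac{10}{61}} = \left(-16902\right) \left(- \frac{61}{10}\right) = \frac{515511}{5}$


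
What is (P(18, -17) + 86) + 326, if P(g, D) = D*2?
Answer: 378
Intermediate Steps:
P(g, D) = 2*D
(P(18, -17) + 86) + 326 = (2*(-17) + 86) + 326 = (-34 + 86) + 326 = 52 + 326 = 378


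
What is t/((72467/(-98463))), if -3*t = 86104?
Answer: 2826019384/72467 ≈ 38997.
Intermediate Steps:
t = -86104/3 (t = -⅓*86104 = -86104/3 ≈ -28701.)
t/((72467/(-98463))) = -86104/(3*(72467/(-98463))) = -86104/(3*(72467*(-1/98463))) = -86104/(3*(-72467/98463)) = -86104/3*(-98463/72467) = 2826019384/72467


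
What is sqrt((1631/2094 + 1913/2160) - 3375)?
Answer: I*sqrt(13312370487705)/62820 ≈ 58.08*I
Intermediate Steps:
sqrt((1631/2094 + 1913/2160) - 3375) = sqrt(1254797/753840 - 3375) = sqrt(-2542955203/753840) = I*sqrt(13312370487705)/62820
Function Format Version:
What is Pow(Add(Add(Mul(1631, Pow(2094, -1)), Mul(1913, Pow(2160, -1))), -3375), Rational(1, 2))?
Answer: Mul(Rational(1, 62820), I, Pow(13312370487705, Rational(1, 2))) ≈ Mul(58.080, I)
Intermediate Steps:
Pow(Add(Add(Mul(1631, Pow(2094, -1)), Mul(1913, Pow(2160, -1))), -3375), Rational(1, 2)) = Pow(Add(Add(Mul(1631, Rational(1, 2094)), Mul(1913, Rational(1, 2160))), -3375), Rational(1, 2)) = Pow(Add(Add(Rational(1631, 2094), Rational(1913, 2160)), -3375), Rational(1, 2)) = Pow(Add(Rational(1254797, 753840), -3375), Rational(1, 2)) = Pow(Rational(-2542955203, 753840), Rational(1, 2)) = Mul(Rational(1, 62820), I, Pow(13312370487705, Rational(1, 2)))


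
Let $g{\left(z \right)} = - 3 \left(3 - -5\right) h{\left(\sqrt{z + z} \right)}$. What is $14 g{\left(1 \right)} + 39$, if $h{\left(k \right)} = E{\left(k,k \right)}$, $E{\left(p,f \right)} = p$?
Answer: $39 - 336 \sqrt{2} \approx -436.18$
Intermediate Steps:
$h{\left(k \right)} = k$
$g{\left(z \right)} = - 24 \sqrt{2} \sqrt{z}$ ($g{\left(z \right)} = - 3 \left(3 - -5\right) \sqrt{z + z} = - 3 \left(3 + 5\right) \sqrt{2 z} = \left(-3\right) 8 \sqrt{2} \sqrt{z} = - 24 \sqrt{2} \sqrt{z}$)
$14 g{\left(1 \right)} + 39 = 14 \left(- 24 \sqrt{2} \sqrt{1}\right) + 39 = 14 \left(\left(-24\right) \sqrt{2} \cdot 1\right) + 39 = 14 \left(- 24 \sqrt{2}\right) + 39 = - 336 \sqrt{2} + 39 = 39 - 336 \sqrt{2}$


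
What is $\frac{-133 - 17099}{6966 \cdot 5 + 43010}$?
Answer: $- \frac{1077}{4865} \approx -0.22138$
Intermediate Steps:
$\frac{-133 - 17099}{6966 \cdot 5 + 43010} = - \frac{17232}{34830 + 43010} = - \frac{17232}{77840} = \left(-17232\right) \frac{1}{77840} = - \frac{1077}{4865}$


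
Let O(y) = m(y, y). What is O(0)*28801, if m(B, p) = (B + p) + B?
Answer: 0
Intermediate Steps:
m(B, p) = p + 2*B
O(y) = 3*y (O(y) = y + 2*y = 3*y)
O(0)*28801 = (3*0)*28801 = 0*28801 = 0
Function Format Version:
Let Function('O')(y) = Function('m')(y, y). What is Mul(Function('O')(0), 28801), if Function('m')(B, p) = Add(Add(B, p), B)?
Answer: 0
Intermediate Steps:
Function('m')(B, p) = Add(p, Mul(2, B))
Function('O')(y) = Mul(3, y) (Function('O')(y) = Add(y, Mul(2, y)) = Mul(3, y))
Mul(Function('O')(0), 28801) = Mul(Mul(3, 0), 28801) = Mul(0, 28801) = 0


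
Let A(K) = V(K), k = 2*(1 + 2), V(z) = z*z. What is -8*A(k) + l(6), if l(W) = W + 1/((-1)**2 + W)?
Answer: -1973/7 ≈ -281.86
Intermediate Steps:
V(z) = z**2
l(W) = W + 1/(1 + W)
k = 6 (k = 2*3 = 6)
A(K) = K**2
-8*A(k) + l(6) = -8*6**2 + (1 + 6 + 6**2)/(1 + 6) = -8*36 + (1 + 6 + 36)/7 = -288 + (1/7)*43 = -288 + 43/7 = -1973/7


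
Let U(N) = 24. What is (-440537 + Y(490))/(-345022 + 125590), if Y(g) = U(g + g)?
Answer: 440513/219432 ≈ 2.0075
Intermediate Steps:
Y(g) = 24
(-440537 + Y(490))/(-345022 + 125590) = (-440537 + 24)/(-345022 + 125590) = -440513/(-219432) = -440513*(-1/219432) = 440513/219432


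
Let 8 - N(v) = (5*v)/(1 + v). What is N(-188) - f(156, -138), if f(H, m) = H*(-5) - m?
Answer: 120610/187 ≈ 644.97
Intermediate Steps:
N(v) = 8 - 5*v/(1 + v)
f(H, m) = -m - 5*H (f(H, m) = -5*H - m = -m - 5*H)
N(-188) - f(156, -138) = (8 + 3*(-188))/(1 - 188) - (-1*(-138) - 5*156) = (8 - 564)/(-187) - (138 - 780) = -1/187*(-556) - 1*(-642) = 556/187 + 642 = 120610/187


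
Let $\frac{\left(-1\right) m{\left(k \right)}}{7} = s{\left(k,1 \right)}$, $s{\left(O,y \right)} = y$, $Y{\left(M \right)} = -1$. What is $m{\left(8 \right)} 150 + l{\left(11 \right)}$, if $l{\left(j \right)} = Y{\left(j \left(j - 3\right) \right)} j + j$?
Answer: $-1050$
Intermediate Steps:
$l{\left(j \right)} = 0$ ($l{\left(j \right)} = - j + j = 0$)
$m{\left(k \right)} = -7$ ($m{\left(k \right)} = \left(-7\right) 1 = -7$)
$m{\left(8 \right)} 150 + l{\left(11 \right)} = \left(-7\right) 150 + 0 = -1050 + 0 = -1050$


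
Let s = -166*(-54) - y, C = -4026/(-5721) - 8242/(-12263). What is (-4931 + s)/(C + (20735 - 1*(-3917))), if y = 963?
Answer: 35896805435/288266265586 ≈ 0.12453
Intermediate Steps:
C = 32174440/23385541 (C = -4026*(-1/5721) - 8242*(-1/12263) = 1342/1907 + 8242/12263 = 32174440/23385541 ≈ 1.3758)
s = 8001 (s = -166*(-54) - 1*963 = 8964 - 963 = 8001)
(-4931 + s)/(C + (20735 - 1*(-3917))) = (-4931 + 8001)/(32174440/23385541 + (20735 - 1*(-3917))) = 3070/(32174440/23385541 + (20735 + 3917)) = 3070/(32174440/23385541 + 24652) = 3070/(576532531172/23385541) = 3070*(23385541/576532531172) = 35896805435/288266265586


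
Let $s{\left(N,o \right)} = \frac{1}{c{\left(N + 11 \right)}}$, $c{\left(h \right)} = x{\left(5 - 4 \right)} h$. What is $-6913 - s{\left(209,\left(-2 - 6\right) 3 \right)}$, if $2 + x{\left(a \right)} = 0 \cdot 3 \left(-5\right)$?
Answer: $- \frac{3041719}{440} \approx -6913.0$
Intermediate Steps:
$x{\left(a \right)} = -2$ ($x{\left(a \right)} = -2 + 0 \cdot 3 \left(-5\right) = -2 + 0 \left(-5\right) = -2 + 0 = -2$)
$c{\left(h \right)} = - 2 h$
$s{\left(N,o \right)} = \frac{1}{-22 - 2 N}$ ($s{\left(N,o \right)} = \frac{1}{\left(-2\right) \left(N + 11\right)} = \frac{1}{\left(-2\right) \left(11 + N\right)} = \frac{1}{-22 - 2 N}$)
$-6913 - s{\left(209,\left(-2 - 6\right) 3 \right)} = -6913 - \frac{1}{2 \left(-11 - 209\right)} = -6913 - \frac{1}{2 \left(-220\right)} = -6913 - \frac{1}{2} \left(- \frac{1}{220}\right) = -6913 - - \frac{1}{440} = -6913 + \frac{1}{440} = - \frac{3041719}{440}$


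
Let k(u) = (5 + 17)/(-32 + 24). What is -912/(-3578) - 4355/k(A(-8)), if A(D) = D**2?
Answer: 31169396/19679 ≈ 1583.9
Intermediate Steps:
k(u) = -11/4 (k(u) = 22/(-8) = 22*(-1/8) = -11/4)
-912/(-3578) - 4355/k(A(-8)) = -912/(-3578) - 4355/(-11/4) = -912*(-1/3578) - 4355*(-4/11) = 456/1789 + 17420/11 = 31169396/19679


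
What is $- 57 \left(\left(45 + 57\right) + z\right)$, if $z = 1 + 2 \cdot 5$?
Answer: $-6441$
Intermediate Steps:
$z = 11$ ($z = 1 + 10 = 11$)
$- 57 \left(\left(45 + 57\right) + z\right) = - 57 \left(\left(45 + 57\right) + 11\right) = - 57 \left(102 + 11\right) = \left(-57\right) 113 = -6441$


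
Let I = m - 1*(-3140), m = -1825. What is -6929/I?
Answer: -6929/1315 ≈ -5.2692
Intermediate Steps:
I = 1315 (I = -1825 - 1*(-3140) = -1825 + 3140 = 1315)
-6929/I = -6929/1315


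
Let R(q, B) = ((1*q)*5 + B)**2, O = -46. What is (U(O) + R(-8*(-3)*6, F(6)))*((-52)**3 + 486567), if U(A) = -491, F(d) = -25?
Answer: 166936980106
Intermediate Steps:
R(q, B) = (B + 5*q)**2 (R(q, B) = (q*5 + B)**2 = (5*q + B)**2 = (B + 5*q)**2)
(U(O) + R(-8*(-3)*6, F(6)))*((-52)**3 + 486567) = (-491 + (-25 + 5*(-8*(-3)*6))**2)*((-52)**3 + 486567) = (-491 + (-25 + 5*(24*6))**2)*(-140608 + 486567) = (-491 + (-25 + 5*144)**2)*345959 = (-491 + (-25 + 720)**2)*345959 = (-491 + 695**2)*345959 = (-491 + 483025)*345959 = 482534*345959 = 166936980106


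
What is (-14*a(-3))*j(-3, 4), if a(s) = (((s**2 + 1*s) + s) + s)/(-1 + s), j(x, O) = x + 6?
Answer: 0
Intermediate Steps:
j(x, O) = 6 + x
a(s) = (s**2 + 3*s)/(-1 + s) (a(s) = (((s**2 + s) + s) + s)/(-1 + s) = (((s + s**2) + s) + s)/(-1 + s) = ((s**2 + 2*s) + s)/(-1 + s) = (s**2 + 3*s)/(-1 + s))
(-14*a(-3))*j(-3, 4) = (-(-42)*(3 - 3)/(-1 - 3))*(6 - 3) = -(-42)*0/(-4)*3 = -(-42)*(-1)*0/4*3 = -14*0*3 = 0*3 = 0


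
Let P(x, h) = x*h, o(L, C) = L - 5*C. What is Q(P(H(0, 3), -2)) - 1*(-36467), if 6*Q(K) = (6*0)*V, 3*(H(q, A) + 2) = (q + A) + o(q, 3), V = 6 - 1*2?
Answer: 36467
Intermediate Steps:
V = 4 (V = 6 - 2 = 4)
H(q, A) = -7 + A/3 + 2*q/3 (H(q, A) = -2 + ((q + A) + (q - 5*3))/3 = -2 + ((A + q) + (q - 15))/3 = -2 + ((A + q) + (-15 + q))/3 = -2 + (-15 + A + 2*q)/3 = -2 + (-5 + A/3 + 2*q/3) = -7 + A/3 + 2*q/3)
P(x, h) = h*x
Q(K) = 0 (Q(K) = ((6*0)*4)/6 = (0*4)/6 = (1/6)*0 = 0)
Q(P(H(0, 3), -2)) - 1*(-36467) = 0 - 1*(-36467) = 0 + 36467 = 36467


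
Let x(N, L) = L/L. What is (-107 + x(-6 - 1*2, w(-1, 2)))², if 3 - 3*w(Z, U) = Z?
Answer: 11236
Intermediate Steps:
w(Z, U) = 1 - Z/3
x(N, L) = 1
(-107 + x(-6 - 1*2, w(-1, 2)))² = (-107 + 1)² = (-106)² = 11236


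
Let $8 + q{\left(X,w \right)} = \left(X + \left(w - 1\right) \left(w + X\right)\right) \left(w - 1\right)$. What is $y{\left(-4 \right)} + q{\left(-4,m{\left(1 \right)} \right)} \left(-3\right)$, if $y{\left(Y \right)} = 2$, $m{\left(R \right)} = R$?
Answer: $26$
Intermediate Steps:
$q{\left(X,w \right)} = -8 + \left(-1 + w\right) \left(X + \left(-1 + w\right) \left(X + w\right)\right)$ ($q{\left(X,w \right)} = -8 + \left(X + \left(w - 1\right) \left(w + X\right)\right) \left(w - 1\right) = -8 + \left(X + \left(-1 + w\right) \left(X + w\right)\right) \left(-1 + w\right) = -8 + \left(-1 + w\right) \left(X + \left(-1 + w\right) \left(X + w\right)\right)$)
$y{\left(-4 \right)} + q{\left(-4,m{\left(1 \right)} \right)} \left(-3\right) = 2 + \left(-8 + 1 + 1^{3} - 2 \cdot 1^{2} - 4 \cdot 1^{2} - \left(-4\right) 1\right) \left(-3\right) = 2 + \left(-8 + 1 + 1 - 2 - 4 + 4\right) \left(-3\right) = 2 - -24 = 2 + 24 = 26$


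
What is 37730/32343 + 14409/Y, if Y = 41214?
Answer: 673678169/444328134 ≈ 1.5162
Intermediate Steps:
37730/32343 + 14409/Y = 37730/32343 + 14409/41214 = 37730*(1/32343) + 14409*(1/41214) = 37730/32343 + 4803/13738 = 673678169/444328134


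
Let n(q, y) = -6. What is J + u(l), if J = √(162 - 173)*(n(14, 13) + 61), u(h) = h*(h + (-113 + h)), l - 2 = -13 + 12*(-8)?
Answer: 34989 + 55*I*√11 ≈ 34989.0 + 182.41*I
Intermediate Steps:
l = -107 (l = 2 + (-13 + 12*(-8)) = 2 + (-13 - 96) = 2 - 109 = -107)
u(h) = h*(-113 + 2*h)
J = 55*I*√11 (J = √(162 - 173)*(-6 + 61) = √(-11)*55 = (I*√11)*55 = 55*I*√11 ≈ 182.41*I)
J + u(l) = 55*I*√11 - 107*(-113 + 2*(-107)) = 55*I*√11 - 107*(-113 - 214) = 55*I*√11 - 107*(-327) = 55*I*√11 + 34989 = 34989 + 55*I*√11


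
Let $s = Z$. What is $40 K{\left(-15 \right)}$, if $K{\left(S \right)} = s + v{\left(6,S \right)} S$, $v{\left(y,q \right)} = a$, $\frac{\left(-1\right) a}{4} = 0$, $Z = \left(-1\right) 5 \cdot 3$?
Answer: $-600$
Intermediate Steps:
$Z = -15$ ($Z = \left(-5\right) 3 = -15$)
$s = -15$
$a = 0$ ($a = \left(-4\right) 0 = 0$)
$v{\left(y,q \right)} = 0$
$K{\left(S \right)} = -15$ ($K{\left(S \right)} = -15 + 0 S = -15 + 0 = -15$)
$40 K{\left(-15 \right)} = 40 \left(-15\right) = -600$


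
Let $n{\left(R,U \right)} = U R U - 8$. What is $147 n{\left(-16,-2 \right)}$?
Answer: $-10584$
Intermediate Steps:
$n{\left(R,U \right)} = -8 + R U^{2}$ ($n{\left(R,U \right)} = R U U - 8 = R U^{2} - 8 = -8 + R U^{2}$)
$147 n{\left(-16,-2 \right)} = 147 \left(-8 - 16 \left(-2\right)^{2}\right) = 147 \left(-8 - 64\right) = 147 \left(-72\right) = -10584$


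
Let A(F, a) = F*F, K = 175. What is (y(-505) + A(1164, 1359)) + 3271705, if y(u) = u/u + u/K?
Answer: 161930969/35 ≈ 4.6266e+6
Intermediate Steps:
A(F, a) = F**2
y(u) = 1 + u/175 (y(u) = u/u + u/175 = 1 + u*(1/175) = 1 + u/175)
(y(-505) + A(1164, 1359)) + 3271705 = ((1 + (1/175)*(-505)) + 1164**2) + 3271705 = ((1 - 101/35) + 1354896) + 3271705 = (-66/35 + 1354896) + 3271705 = 47421294/35 + 3271705 = 161930969/35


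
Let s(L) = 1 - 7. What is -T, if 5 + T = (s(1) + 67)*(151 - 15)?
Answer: -8291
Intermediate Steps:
s(L) = -6
T = 8291 (T = -5 + (-6 + 67)*(151 - 15) = -5 + 61*136 = -5 + 8296 = 8291)
-T = -1*8291 = -8291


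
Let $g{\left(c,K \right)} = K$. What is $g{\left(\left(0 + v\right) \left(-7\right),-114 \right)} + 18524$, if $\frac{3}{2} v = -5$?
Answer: $18410$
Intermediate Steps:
$v = - \frac{10}{3}$ ($v = \frac{2}{3} \left(-5\right) = - \frac{10}{3} \approx -3.3333$)
$g{\left(\left(0 + v\right) \left(-7\right),-114 \right)} + 18524 = -114 + 18524 = 18410$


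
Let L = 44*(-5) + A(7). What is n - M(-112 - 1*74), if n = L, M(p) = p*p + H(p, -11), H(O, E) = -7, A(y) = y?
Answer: -34802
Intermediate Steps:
M(p) = -7 + p² (M(p) = p*p - 7 = p² - 7 = -7 + p²)
L = -213 (L = 44*(-5) + 7 = -220 + 7 = -213)
n = -213
n - M(-112 - 1*74) = -213 - (-7 + (-112 - 1*74)²) = -213 - (-7 + (-112 - 74)²) = -213 - (-7 + (-186)²) = -213 - (-7 + 34596) = -213 - 1*34589 = -213 - 34589 = -34802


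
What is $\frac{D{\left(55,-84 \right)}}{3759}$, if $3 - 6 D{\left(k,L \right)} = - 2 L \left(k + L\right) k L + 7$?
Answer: $- \frac{11254322}{11277} \approx -997.99$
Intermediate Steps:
$D{\left(k,L \right)} = - \frac{2}{3} + \frac{k L^{2} \left(L + k\right)}{3}$ ($D{\left(k,L \right)} = \frac{1}{2} - \frac{- 2 L \left(k + L\right) k L + 7}{6} = \frac{1}{2} - \frac{- 2 L \left(L + k\right) k L + 7}{6} = \frac{1}{2} - \frac{- 2 L k \left(L + k\right) L + 7}{6} = \frac{1}{2} - \frac{- 2 k L^{2} \left(L + k\right) + 7}{6} = \frac{1}{2} - \frac{7 - 2 k L^{2} \left(L + k\right)}{6} = \frac{1}{2} + \left(- \frac{7}{6} + \frac{k L^{2} \left(L + k\right)}{3}\right) = - \frac{2}{3} + \frac{k L^{2} \left(L + k\right)}{3}$)
$\frac{D{\left(55,-84 \right)}}{3759} = \frac{- \frac{2}{3} + \frac{1}{3} \cdot 55 \left(-84\right)^{3} + \frac{\left(-84\right)^{2} \cdot 55^{2}}{3}}{3759} = \left(- \frac{2}{3} + \frac{1}{3} \cdot 55 \left(-592704\right) + \frac{1}{3} \cdot 7056 \cdot 3025\right) \frac{1}{3759} = \left(- \frac{2}{3} - 10866240 + 7114800\right) \frac{1}{3759} = \left(- \frac{11254322}{3}\right) \frac{1}{3759} = - \frac{11254322}{11277}$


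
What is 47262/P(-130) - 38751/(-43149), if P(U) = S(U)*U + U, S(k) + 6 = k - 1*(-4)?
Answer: 449872928/122471245 ≈ 3.6733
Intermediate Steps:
S(k) = -2 + k (S(k) = -6 + (k - 1*(-4)) = -6 + (k + 4) = -6 + (4 + k) = -2 + k)
P(U) = U + U*(-2 + U) (P(U) = (-2 + U)*U + U = U*(-2 + U) + U = U + U*(-2 + U))
47262/P(-130) - 38751/(-43149) = 47262/((-130*(-1 - 130))) - 38751/(-43149) = 47262/((-130*(-131))) - 38751*(-1/43149) = 47262/17030 + 12917/14383 = 47262*(1/17030) + 12917/14383 = 23631/8515 + 12917/14383 = 449872928/122471245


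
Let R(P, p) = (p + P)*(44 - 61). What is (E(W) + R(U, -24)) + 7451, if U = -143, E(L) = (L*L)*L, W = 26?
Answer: 27866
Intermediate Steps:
E(L) = L³ (E(L) = L²*L = L³)
R(P, p) = -17*P - 17*p (R(P, p) = (P + p)*(-17) = -17*P - 17*p)
(E(W) + R(U, -24)) + 7451 = (26³ + (-17*(-143) - 17*(-24))) + 7451 = (17576 + (2431 + 408)) + 7451 = (17576 + 2839) + 7451 = 20415 + 7451 = 27866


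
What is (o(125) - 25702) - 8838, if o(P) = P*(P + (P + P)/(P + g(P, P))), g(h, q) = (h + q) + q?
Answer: -37705/2 ≈ -18853.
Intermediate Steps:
g(h, q) = h + 2*q
o(P) = P*(½ + P) (o(P) = P*(P + (P + P)/(P + (P + 2*P))) = P*(P + (2*P)/(P + 3*P)) = P*(P + (2*P)/((4*P))) = P*(P + (2*P)*(1/(4*P))) = P*(P + ½) = P*(½ + P))
(o(125) - 25702) - 8838 = (125*(½ + 125) - 25702) - 8838 = (125*(251/2) - 25702) - 8838 = (31375/2 - 25702) - 8838 = -20029/2 - 8838 = -37705/2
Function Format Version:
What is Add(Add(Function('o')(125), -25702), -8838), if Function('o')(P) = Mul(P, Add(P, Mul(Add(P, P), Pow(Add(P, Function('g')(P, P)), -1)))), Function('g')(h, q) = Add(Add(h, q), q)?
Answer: Rational(-37705, 2) ≈ -18853.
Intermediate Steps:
Function('g')(h, q) = Add(h, Mul(2, q))
Function('o')(P) = Mul(P, Add(Rational(1, 2), P)) (Function('o')(P) = Mul(P, Add(P, Mul(Add(P, P), Pow(Add(P, Add(P, Mul(2, P))), -1)))) = Mul(P, Add(P, Mul(Mul(2, P), Pow(Add(P, Mul(3, P)), -1)))) = Mul(P, Add(P, Mul(Mul(2, P), Pow(Mul(4, P), -1)))) = Mul(P, Add(P, Mul(Mul(2, P), Mul(Rational(1, 4), Pow(P, -1))))) = Mul(P, Add(P, Rational(1, 2))) = Mul(P, Add(Rational(1, 2), P)))
Add(Add(Function('o')(125), -25702), -8838) = Add(Add(Mul(125, Add(Rational(1, 2), 125)), -25702), -8838) = Add(Add(Mul(125, Rational(251, 2)), -25702), -8838) = Add(Add(Rational(31375, 2), -25702), -8838) = Add(Rational(-20029, 2), -8838) = Rational(-37705, 2)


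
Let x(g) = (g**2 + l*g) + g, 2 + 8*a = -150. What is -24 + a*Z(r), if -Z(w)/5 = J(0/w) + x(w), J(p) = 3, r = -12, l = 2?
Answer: 10521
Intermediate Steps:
a = -19 (a = -1/4 + (1/8)*(-150) = -1/4 - 75/4 = -19)
x(g) = g**2 + 3*g (x(g) = (g**2 + 2*g) + g = g**2 + 3*g)
Z(w) = -15 - 5*w*(3 + w) (Z(w) = -5*(3 + w*(3 + w)) = -15 - 5*w*(3 + w))
-24 + a*Z(r) = -24 - 19*(-15 - 5*(-12)*(3 - 12)) = -24 - 19*(-15 - 5*(-12)*(-9)) = -24 - 19*(-15 - 540) = -24 - 19*(-555) = -24 + 10545 = 10521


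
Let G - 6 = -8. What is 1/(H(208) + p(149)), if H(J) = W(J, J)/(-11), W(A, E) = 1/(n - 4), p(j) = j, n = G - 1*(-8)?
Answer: 22/3277 ≈ 0.0067135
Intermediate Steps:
G = -2 (G = 6 - 8 = -2)
n = 6 (n = -2 - 1*(-8) = -2 + 8 = 6)
W(A, E) = ½ (W(A, E) = 1/(6 - 4) = 1/2 = ½)
H(J) = -1/22 (H(J) = (½)/(-11) = (½)*(-1/11) = -1/22)
1/(H(208) + p(149)) = 1/(-1/22 + 149) = 1/(3277/22) = 22/3277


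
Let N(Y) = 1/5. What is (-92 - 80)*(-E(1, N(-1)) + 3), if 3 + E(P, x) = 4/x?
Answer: 2408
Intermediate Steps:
N(Y) = 1/5 (N(Y) = 1*(1/5) = 1/5)
E(P, x) = -3 + 4/x
(-92 - 80)*(-E(1, N(-1)) + 3) = (-92 - 80)*(-(-3 + 4/(1/5)) + 3) = -172*(-(-3 + 4*5) + 3) = -172*(-(-3 + 20) + 3) = -172*(-1*17 + 3) = -172*(-17 + 3) = -172*(-14) = 2408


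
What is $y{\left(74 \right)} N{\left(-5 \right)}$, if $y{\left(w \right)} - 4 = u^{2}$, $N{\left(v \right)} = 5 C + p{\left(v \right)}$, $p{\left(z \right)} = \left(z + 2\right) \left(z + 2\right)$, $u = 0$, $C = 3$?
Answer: $96$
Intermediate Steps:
$p{\left(z \right)} = \left(2 + z\right)^{2}$ ($p{\left(z \right)} = \left(2 + z\right) \left(2 + z\right) = \left(2 + z\right)^{2}$)
$N{\left(v \right)} = 15 + \left(2 + v\right)^{2}$ ($N{\left(v \right)} = 5 \cdot 3 + \left(2 + v\right)^{2} = 15 + \left(2 + v\right)^{2}$)
$y{\left(w \right)} = 4$ ($y{\left(w \right)} = 4 + 0^{2} = 4 + 0 = 4$)
$y{\left(74 \right)} N{\left(-5 \right)} = 4 \left(15 + \left(2 - 5\right)^{2}\right) = 4 \left(15 + \left(-3\right)^{2}\right) = 4 \left(15 + 9\right) = 4 \cdot 24 = 96$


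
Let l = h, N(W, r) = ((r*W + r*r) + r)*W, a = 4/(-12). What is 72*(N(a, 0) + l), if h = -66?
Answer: -4752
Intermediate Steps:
a = -⅓ (a = 4*(-1/12) = -⅓ ≈ -0.33333)
N(W, r) = W*(r + r² + W*r) (N(W, r) = ((W*r + r²) + r)*W = ((r² + W*r) + r)*W = (r + r² + W*r)*W = W*(r + r² + W*r))
l = -66
72*(N(a, 0) + l) = 72*(-⅓*0*(1 - ⅓ + 0) - 66) = 72*(-⅓*0*⅔ - 66) = 72*(0 - 66) = 72*(-66) = -4752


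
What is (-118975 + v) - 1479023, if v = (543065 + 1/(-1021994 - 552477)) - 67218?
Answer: -1766794207122/1574471 ≈ -1.1222e+6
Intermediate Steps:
v = 749207301936/1574471 (v = (543065 + 1/(-1574471)) - 67218 = (543065 - 1/1574471) - 67218 = 855040093614/1574471 - 67218 = 749207301936/1574471 ≈ 4.7585e+5)
(-118975 + v) - 1479023 = (-118975 + 749207301936/1574471) - 1479023 = 561884614711/1574471 - 1479023 = -1766794207122/1574471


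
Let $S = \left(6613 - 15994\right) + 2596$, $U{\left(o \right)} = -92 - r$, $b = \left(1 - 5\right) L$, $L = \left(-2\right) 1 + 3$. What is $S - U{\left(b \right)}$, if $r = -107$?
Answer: $-6800$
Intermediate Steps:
$L = 1$ ($L = -2 + 3 = 1$)
$b = -4$ ($b = \left(1 - 5\right) 1 = \left(-4\right) 1 = -4$)
$U{\left(o \right)} = 15$ ($U{\left(o \right)} = -92 - -107 = -92 + 107 = 15$)
$S = -6785$ ($S = -9381 + 2596 = -6785$)
$S - U{\left(b \right)} = -6785 - 15 = -6800$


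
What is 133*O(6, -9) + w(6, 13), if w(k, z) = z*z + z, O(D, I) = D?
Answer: 980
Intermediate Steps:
w(k, z) = z + z² (w(k, z) = z² + z = z + z²)
133*O(6, -9) + w(6, 13) = 133*6 + 13*(1 + 13) = 798 + 13*14 = 798 + 182 = 980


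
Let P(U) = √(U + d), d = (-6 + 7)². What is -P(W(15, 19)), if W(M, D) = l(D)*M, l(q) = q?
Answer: -√286 ≈ -16.912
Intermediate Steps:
d = 1 (d = 1² = 1)
W(M, D) = D*M
P(U) = √(1 + U) (P(U) = √(U + 1) = √(1 + U))
-P(W(15, 19)) = -√(1 + 19*15) = -√(1 + 285) = -√286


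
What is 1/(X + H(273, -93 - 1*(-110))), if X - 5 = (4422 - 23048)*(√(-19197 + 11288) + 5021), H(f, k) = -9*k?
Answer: I/(2*(-46760647*I + 9313*√7909)) ≈ -1.0689e-8 + 1.8933e-10*I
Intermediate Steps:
X = -93521141 - 18626*I*√7909 (X = 5 + (4422 - 23048)*(√(-19197 + 11288) + 5021) = 5 - 18626*(√(-7909) + 5021) = 5 - 18626*(I*√7909 + 5021) = 5 - 18626*(5021 + I*√7909) = 5 + (-93521146 - 18626*I*√7909) = -93521141 - 18626*I*√7909 ≈ -9.3521e+7 - 1.6565e+6*I)
1/(X + H(273, -93 - 1*(-110))) = 1/((-93521141 - 18626*I*√7909) - 9*(-93 - 1*(-110))) = 1/((-93521141 - 18626*I*√7909) - 9*(-93 + 110)) = 1/((-93521141 - 18626*I*√7909) - 9*17) = 1/((-93521141 - 18626*I*√7909) - 153) = 1/(-93521294 - 18626*I*√7909)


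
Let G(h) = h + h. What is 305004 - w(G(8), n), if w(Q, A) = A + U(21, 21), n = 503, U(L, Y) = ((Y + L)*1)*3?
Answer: 304375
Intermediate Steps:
G(h) = 2*h
U(L, Y) = 3*L + 3*Y (U(L, Y) = ((L + Y)*1)*3 = (L + Y)*3 = 3*L + 3*Y)
w(Q, A) = 126 + A (w(Q, A) = A + (3*21 + 3*21) = A + (63 + 63) = A + 126 = 126 + A)
305004 - w(G(8), n) = 305004 - (126 + 503) = 305004 - 1*629 = 305004 - 629 = 304375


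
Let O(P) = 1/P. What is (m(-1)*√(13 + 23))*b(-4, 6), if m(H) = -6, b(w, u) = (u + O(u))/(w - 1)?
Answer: 222/5 ≈ 44.400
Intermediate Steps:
O(P) = 1/P
b(w, u) = (u + 1/u)/(-1 + w) (b(w, u) = (u + 1/u)/(w - 1) = (u + 1/u)/(-1 + w))
(m(-1)*√(13 + 23))*b(-4, 6) = (-6*√(13 + 23))*((1 + 6²)/(6*(-1 - 4))) = (-6*√36)*((⅙)*(1 + 36)/(-5)) = (-6*6)*((⅙)*(-⅕)*37) = -36*(-37/30) = 222/5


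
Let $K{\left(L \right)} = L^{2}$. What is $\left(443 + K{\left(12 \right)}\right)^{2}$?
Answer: $344569$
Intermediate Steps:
$\left(443 + K{\left(12 \right)}\right)^{2} = \left(443 + 12^{2}\right)^{2} = \left(443 + 144\right)^{2} = 587^{2} = 344569$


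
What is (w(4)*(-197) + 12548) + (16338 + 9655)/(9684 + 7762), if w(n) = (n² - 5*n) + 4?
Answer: 19903491/1586 ≈ 12549.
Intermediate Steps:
w(n) = 4 + n² - 5*n
(w(4)*(-197) + 12548) + (16338 + 9655)/(9684 + 7762) = ((4 + 4² - 5*4)*(-197) + 12548) + (16338 + 9655)/(9684 + 7762) = ((4 + 16 - 20)*(-197) + 12548) + 25993/17446 = (0*(-197) + 12548) + 25993*(1/17446) = (0 + 12548) + 2363/1586 = 12548 + 2363/1586 = 19903491/1586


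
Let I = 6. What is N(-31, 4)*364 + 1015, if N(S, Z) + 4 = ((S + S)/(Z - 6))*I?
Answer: 67263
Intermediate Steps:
N(S, Z) = -4 + 12*S/(-6 + Z) (N(S, Z) = -4 + ((S + S)/(Z - 6))*6 = -4 + ((2*S)/(-6 + Z))*6 = -4 + (2*S/(-6 + Z))*6 = -4 + 12*S/(-6 + Z))
N(-31, 4)*364 + 1015 = (4*(6 - 1*4 + 3*(-31))/(-6 + 4))*364 + 1015 = (4*(6 - 4 - 93)/(-2))*364 + 1015 = (4*(-½)*(-91))*364 + 1015 = 182*364 + 1015 = 66248 + 1015 = 67263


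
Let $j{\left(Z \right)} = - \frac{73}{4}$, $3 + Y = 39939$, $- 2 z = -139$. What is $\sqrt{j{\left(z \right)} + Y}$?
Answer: $\frac{\sqrt{159671}}{2} \approx 199.79$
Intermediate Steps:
$z = \frac{139}{2}$ ($z = \left(- \frac{1}{2}\right) \left(-139\right) = \frac{139}{2} \approx 69.5$)
$Y = 39936$ ($Y = -3 + 39939 = 39936$)
$j{\left(Z \right)} = - \frac{73}{4}$ ($j{\left(Z \right)} = \left(-73\right) \frac{1}{4} = - \frac{73}{4}$)
$\sqrt{j{\left(z \right)} + Y} = \sqrt{- \frac{73}{4} + 39936} = \sqrt{\frac{159671}{4}} = \frac{\sqrt{159671}}{2}$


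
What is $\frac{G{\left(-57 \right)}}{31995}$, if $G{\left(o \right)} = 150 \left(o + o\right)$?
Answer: $- \frac{380}{711} \approx -0.53446$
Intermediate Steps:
$G{\left(o \right)} = 300 o$ ($G{\left(o \right)} = 150 \cdot 2 o = 300 o$)
$\frac{G{\left(-57 \right)}}{31995} = \frac{300 \left(-57\right)}{31995} = \left(-17100\right) \frac{1}{31995} = - \frac{380}{711}$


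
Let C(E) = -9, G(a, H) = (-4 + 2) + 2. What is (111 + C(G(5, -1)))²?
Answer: 10404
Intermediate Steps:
G(a, H) = 0 (G(a, H) = -2 + 2 = 0)
(111 + C(G(5, -1)))² = (111 - 9)² = 102² = 10404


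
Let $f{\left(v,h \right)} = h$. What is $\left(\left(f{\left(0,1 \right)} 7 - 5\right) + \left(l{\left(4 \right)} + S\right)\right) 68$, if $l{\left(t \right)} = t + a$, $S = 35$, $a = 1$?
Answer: $2856$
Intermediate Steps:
$l{\left(t \right)} = 1 + t$ ($l{\left(t \right)} = t + 1 = 1 + t$)
$\left(\left(f{\left(0,1 \right)} 7 - 5\right) + \left(l{\left(4 \right)} + S\right)\right) 68 = \left(\left(1 \cdot 7 - 5\right) + \left(\left(1 + 4\right) + 35\right)\right) 68 = \left(\left(7 - 5\right) + \left(5 + 35\right)\right) 68 = \left(2 + 40\right) 68 = 42 \cdot 68 = 2856$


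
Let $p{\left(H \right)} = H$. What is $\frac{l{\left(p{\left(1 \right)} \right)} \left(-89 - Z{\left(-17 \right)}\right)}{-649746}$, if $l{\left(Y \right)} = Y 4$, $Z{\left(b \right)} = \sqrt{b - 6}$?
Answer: $\frac{178}{324873} + \frac{2 i \sqrt{23}}{324873} \approx 0.00054791 + 2.9524 \cdot 10^{-5} i$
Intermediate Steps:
$Z{\left(b \right)} = \sqrt{-6 + b}$
$l{\left(Y \right)} = 4 Y$
$\frac{l{\left(p{\left(1 \right)} \right)} \left(-89 - Z{\left(-17 \right)}\right)}{-649746} = \frac{4 \cdot 1 \left(-89 - \sqrt{-6 - 17}\right)}{-649746} = 4 \left(-89 - \sqrt{-23}\right) \left(- \frac{1}{649746}\right) = 4 \left(-89 - i \sqrt{23}\right) \left(- \frac{1}{649746}\right) = \left(-356 - 4 i \sqrt{23}\right) \left(- \frac{1}{649746}\right) = \frac{178}{324873} + \frac{2 i \sqrt{23}}{324873}$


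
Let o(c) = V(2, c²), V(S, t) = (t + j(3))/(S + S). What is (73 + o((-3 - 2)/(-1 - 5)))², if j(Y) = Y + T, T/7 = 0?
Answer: 113316025/20736 ≈ 5464.7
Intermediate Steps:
T = 0 (T = 7*0 = 0)
j(Y) = Y (j(Y) = Y + 0 = Y)
V(S, t) = (3 + t)/(2*S) (V(S, t) = (t + 3)/(S + S) = (3 + t)/((2*S)) = (3 + t)*(1/(2*S)) = (3 + t)/(2*S))
o(c) = ¾ + c²/4 (o(c) = (½)*(3 + c²)/2 = (½)*(½)*(3 + c²) = ¾ + c²/4)
(73 + o((-3 - 2)/(-1 - 5)))² = (73 + (¾ + ((-3 - 2)/(-1 - 5))²/4))² = (73 + (¾ + (-5/(-6))²/4))² = (73 + (¾ + (-5*(-⅙))²/4))² = (73 + (¾ + (⅚)²/4))² = (73 + (¾ + (¼)*(25/36)))² = (73 + (¾ + 25/144))² = (73 + 133/144)² = (10645/144)² = 113316025/20736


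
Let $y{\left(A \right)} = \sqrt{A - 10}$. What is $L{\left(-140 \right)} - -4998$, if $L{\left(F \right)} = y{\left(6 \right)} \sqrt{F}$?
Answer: $4998 - 4 \sqrt{35} \approx 4974.3$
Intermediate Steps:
$y{\left(A \right)} = \sqrt{-10 + A}$
$L{\left(F \right)} = 2 i \sqrt{F}$ ($L{\left(F \right)} = \sqrt{-10 + 6} \sqrt{F} = \sqrt{-4} \sqrt{F} = 2 i \sqrt{F}$)
$L{\left(-140 \right)} - -4998 = 2 i \sqrt{-140} - -4998 = 2 i 2 i \sqrt{35} + 4998 = - 4 \sqrt{35} + 4998 = 4998 - 4 \sqrt{35}$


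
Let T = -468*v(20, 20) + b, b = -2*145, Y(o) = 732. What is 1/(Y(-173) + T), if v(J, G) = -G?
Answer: 1/9802 ≈ 0.00010202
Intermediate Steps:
b = -290
T = 9070 (T = -(-468)*20 - 290 = -468*(-20) - 290 = 9360 - 290 = 9070)
1/(Y(-173) + T) = 1/(732 + 9070) = 1/9802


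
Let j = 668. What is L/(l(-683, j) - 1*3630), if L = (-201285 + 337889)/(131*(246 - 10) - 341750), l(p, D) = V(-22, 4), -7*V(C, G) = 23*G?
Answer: 239057/1981722167 ≈ 0.00012063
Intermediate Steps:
V(C, G) = -23*G/7
l(p, D) = -92/7 (l(p, D) = -23/7*4 = -92/7)
L = -68302/155417 (L = 136604/(131*236 - 341750) = 136604/(30916 - 341750) = 136604/(-310834) = 136604*(-1/310834) = -68302/155417 ≈ -0.43948)
L/(l(-683, j) - 1*3630) = -68302/(155417*(-92/7 - 1*3630)) = -68302/(155417*(-92/7 - 3630)) = -68302/(155417*(-25502/7)) = -68302/155417*(-7/25502) = 239057/1981722167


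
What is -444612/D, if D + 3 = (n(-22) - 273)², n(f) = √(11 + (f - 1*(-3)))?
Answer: -8282899254/1388829313 - 121379076*I*√2/1388829313 ≈ -5.9639 - 0.1236*I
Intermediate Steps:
n(f) = √(14 + f) (n(f) = √(11 + (f + 3)) = √(11 + (3 + f)) = √(14 + f))
D = -3 + (-273 + 2*I*√2)² (D = -3 + (√(14 - 22) - 273)² = -3 + (√(-8) - 273)² = -3 + (2*I*√2 - 273)² = -3 + (-273 + 2*I*√2)² ≈ 74518.0 - 1544.3*I)
-444612/D = -444612/(74518 - 1092*I*√2)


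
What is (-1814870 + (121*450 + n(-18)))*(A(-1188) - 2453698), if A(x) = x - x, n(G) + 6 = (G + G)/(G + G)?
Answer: 4319551301650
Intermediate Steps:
n(G) = -5 (n(G) = -6 + (G + G)/(G + G) = -6 + (2*G)/((2*G)) = -6 + (2*G)*(1/(2*G)) = -6 + 1 = -5)
A(x) = 0
(-1814870 + (121*450 + n(-18)))*(A(-1188) - 2453698) = (-1814870 + (121*450 - 5))*(0 - 2453698) = (-1814870 + (54450 - 5))*(-2453698) = (-1814870 + 54445)*(-2453698) = -1760425*(-2453698) = 4319551301650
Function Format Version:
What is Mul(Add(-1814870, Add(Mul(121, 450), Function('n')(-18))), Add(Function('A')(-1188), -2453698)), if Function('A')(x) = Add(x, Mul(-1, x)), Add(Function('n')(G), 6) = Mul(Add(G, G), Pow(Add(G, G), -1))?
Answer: 4319551301650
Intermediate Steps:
Function('n')(G) = -5 (Function('n')(G) = Add(-6, Mul(Add(G, G), Pow(Add(G, G), -1))) = Add(-6, Mul(Mul(2, G), Pow(Mul(2, G), -1))) = Add(-6, Mul(Mul(2, G), Mul(Rational(1, 2), Pow(G, -1)))) = Add(-6, 1) = -5)
Function('A')(x) = 0
Mul(Add(-1814870, Add(Mul(121, 450), Function('n')(-18))), Add(Function('A')(-1188), -2453698)) = Mul(Add(-1814870, Add(Mul(121, 450), -5)), Add(0, -2453698)) = Mul(Add(-1814870, Add(54450, -5)), -2453698) = Mul(Add(-1814870, 54445), -2453698) = Mul(-1760425, -2453698) = 4319551301650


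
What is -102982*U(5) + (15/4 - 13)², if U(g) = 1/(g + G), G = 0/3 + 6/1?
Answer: -148423/16 ≈ -9276.4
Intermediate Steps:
G = 6 (G = 0*(⅓) + 6*1 = 0 + 6 = 6)
U(g) = 1/(6 + g) (U(g) = 1/(g + 6) = 1/(6 + g))
-102982*U(5) + (15/4 - 13)² = -102982/(6 + 5) + (15/4 - 13)² = -102982/11 + (15*(¼) - 13)² = -102982/11 + (15/4 - 13)² = -682*151/11 + (-37/4)² = -9362 + 1369/16 = -148423/16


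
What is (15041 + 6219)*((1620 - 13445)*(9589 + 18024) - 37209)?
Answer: -6942685456840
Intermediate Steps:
(15041 + 6219)*((1620 - 13445)*(9589 + 18024) - 37209) = 21260*(-11825*27613 - 37209) = 21260*(-326523725 - 37209) = 21260*(-326560934) = -6942685456840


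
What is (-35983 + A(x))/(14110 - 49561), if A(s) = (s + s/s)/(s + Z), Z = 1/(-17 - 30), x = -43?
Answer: 12125942/11946987 ≈ 1.0150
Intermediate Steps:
Z = -1/47 (Z = 1/(-47) = -1/47 ≈ -0.021277)
A(s) = (1 + s)/(-1/47 + s) (A(s) = (s + s/s)/(s - 1/47) = (s + 1)/(-1/47 + s) = (1 + s)/(-1/47 + s))
(-35983 + A(x))/(14110 - 49561) = (-35983 + 47*(1 - 43)/(-1 + 47*(-43)))/(14110 - 49561) = (-35983 + 47*(-42)/(-1 - 2021))/(-35451) = (-35983 + 47*(-42)/(-2022))*(-1/35451) = (-35983 + 47*(-1/2022)*(-42))*(-1/35451) = (-35983 + 329/337)*(-1/35451) = -12125942/337*(-1/35451) = 12125942/11946987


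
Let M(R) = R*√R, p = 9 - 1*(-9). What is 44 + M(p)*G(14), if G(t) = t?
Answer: 44 + 756*√2 ≈ 1113.1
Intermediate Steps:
p = 18 (p = 9 + 9 = 18)
M(R) = R^(3/2)
44 + M(p)*G(14) = 44 + 18^(3/2)*14 = 44 + (54*√2)*14 = 44 + 756*√2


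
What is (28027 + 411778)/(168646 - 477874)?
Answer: -439805/309228 ≈ -1.4223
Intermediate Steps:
(28027 + 411778)/(168646 - 477874) = 439805/(-309228) = 439805*(-1/309228) = -439805/309228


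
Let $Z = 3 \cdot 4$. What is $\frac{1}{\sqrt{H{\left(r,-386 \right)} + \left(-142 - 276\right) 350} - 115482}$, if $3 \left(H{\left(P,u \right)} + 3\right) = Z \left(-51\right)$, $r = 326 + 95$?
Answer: $- \frac{115482}{13336238831} - \frac{i \sqrt{146507}}{13336238831} \approx -8.6593 \cdot 10^{-6} - 2.8701 \cdot 10^{-8} i$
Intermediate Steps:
$r = 421$
$Z = 12$
$H{\left(P,u \right)} = -207$ ($H{\left(P,u \right)} = -3 + \frac{12 \left(-51\right)}{3} = -3 + \frac{1}{3} \left(-612\right) = -3 - 204 = -207$)
$\frac{1}{\sqrt{H{\left(r,-386 \right)} + \left(-142 - 276\right) 350} - 115482} = \frac{1}{\sqrt{-207 + \left(-142 - 276\right) 350} - 115482} = \frac{1}{\sqrt{-207 - 146300} - 115482} = \frac{1}{\sqrt{-146507} - 115482} = \frac{1}{i \sqrt{146507} - 115482} = \frac{1}{-115482 + i \sqrt{146507}}$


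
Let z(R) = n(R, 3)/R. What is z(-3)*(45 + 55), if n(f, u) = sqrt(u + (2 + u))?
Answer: -200*sqrt(2)/3 ≈ -94.281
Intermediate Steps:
n(f, u) = sqrt(2 + 2*u)
z(R) = 2*sqrt(2)/R (z(R) = sqrt(2 + 2*3)/R = sqrt(2 + 6)/R = sqrt(8)/R = (2*sqrt(2))/R = 2*sqrt(2)/R)
z(-3)*(45 + 55) = (2*sqrt(2)/(-3))*(45 + 55) = (2*sqrt(2)*(-1/3))*100 = -2*sqrt(2)/3*100 = -200*sqrt(2)/3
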